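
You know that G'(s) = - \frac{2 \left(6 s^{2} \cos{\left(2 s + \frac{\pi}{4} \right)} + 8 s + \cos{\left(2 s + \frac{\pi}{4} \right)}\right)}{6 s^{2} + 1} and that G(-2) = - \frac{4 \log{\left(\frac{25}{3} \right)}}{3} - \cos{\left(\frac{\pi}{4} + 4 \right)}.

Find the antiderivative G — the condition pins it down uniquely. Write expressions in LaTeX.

G(s) = - \frac{4 \log{\left(2 s^{2} + \frac{1}{3} \right)}}{3} - \sin{\left(2 s + \frac{\pi}{4} \right)}

The proposed G(s) is checked by its d/ds: the result must match the given G'(s).
A general antiderivative is - \frac{4 \log{\left(2 s^{2} + \frac{1}{3} \right)}}{3} - \sin{\left(2 s + \frac{\pi}{4} \right)} + C.
The condition gives C = - \frac{4 \log{\left(\frac{25}{3} \right)}}{3} - \cos{\left(\frac{\pi}{4} + 4 \right)} - (- \frac{4 \log{\left(\frac{25}{3} \right)}}{3} - \cos{\left(\frac{\pi}{4} + 4 \right)}) = 0.
So G(s) = - \frac{4 \log{\left(2 s^{2} + \frac{1}{3} \right)}}{3} - \sin{\left(2 s + \frac{\pi}{4} \right)}.
Check: d/ds[- \frac{4 \log{\left(2 s^{2} + \frac{1}{3} \right)}}{3} - \sin{\left(2 s + \frac{\pi}{4} \right)}] = \frac{- 12 s^{2} \cos{\left(2 s + \frac{\pi}{4} \right)} - 16 s - 2 \cos{\left(2 s + \frac{\pi}{4} \right)}}{6 s^{2} + 1}, which equals G'(s).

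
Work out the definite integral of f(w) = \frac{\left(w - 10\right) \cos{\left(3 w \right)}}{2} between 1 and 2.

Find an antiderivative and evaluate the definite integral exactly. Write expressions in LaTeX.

A candidate is checked by its d/dw: the result must match f(w).
F(w) = \frac{w \sin{\left(3 w \right)}}{6} - \frac{5 \sin{\left(3 w \right)}}{3} + \frac{\cos{\left(3 w \right)}}{18} is an antiderivative of f.
Check: d/dw[\frac{w \sin{\left(3 w \right)}}{6} - \frac{5 \sin{\left(3 w \right)}}{3} + \frac{\cos{\left(3 w \right)}}{18}] = \frac{w \cos{\left(3 w \right)}}{2} - 5 \cos{\left(3 w \right)}, which equals f(w).
F(2) = \frac{\cos{\left(6 \right)}}{18} - \frac{4 \sin{\left(6 \right)}}{3}; F(1) = - \frac{3 \sin{\left(3 \right)}}{2} + \frac{\cos{\left(3 \right)}}{18}.
Integral = F(2) - F(1) = \frac{\cos{\left(6 \right)}}{18} - \frac{\cos{\left(3 \right)}}{18} + \frac{3 \sin{\left(3 \right)}}{2} - \frac{4 \sin{\left(6 \right)}}{3}.

Antiderivative: F(w) = \frac{w \sin{\left(3 w \right)}}{6} - \frac{5 \sin{\left(3 w \right)}}{3} + \frac{\cos{\left(3 w \right)}}{18}; value = \frac{\cos{\left(6 \right)}}{18} - \frac{\cos{\left(3 \right)}}{18} + \frac{3 \sin{\left(3 \right)}}{2} - \frac{4 \sin{\left(6 \right)}}{3}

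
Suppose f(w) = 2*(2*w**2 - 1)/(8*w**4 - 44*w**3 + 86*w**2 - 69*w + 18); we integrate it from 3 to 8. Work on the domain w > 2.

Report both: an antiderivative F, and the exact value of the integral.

Antiderivative: F(w) = (112*w*log(w - 2) - 114*w*log(w - 3/2) + 2*w*log(w - 1/2) - 168*log(w - 2) + 171*log(w - 3/2) - 3*log(w - 1/2) + 42)/(24*w - 36); value = -19*log(13/2)/4 - 35/39 - log(5/2)/12 + log(15/2)/12 + 19*log(3/2)/4 + 14*log(6)/3

Factor the denominator ((w - 2)*(2*w - 3)**2*(2*w - 1)) and decompose: f = 1/(6*(2*w - 1)) - 19/(2*(2*w - 3)) - 7/(2*w - 3)**2 + 14/(3*(w - 2)); each piece integrates to a log, atan, or power term.
F(w) = (112*w*log(w - 2) - 114*w*log(w - 3/2) + 2*w*log(w - 1/2) - 168*log(w - 2) + 171*log(w - 3/2) - 3*log(w - 1/2) + 42)/(24*w - 36) is an antiderivative of f.
Check: d/dw[(112*w*log(w - 2) - 114*w*log(w - 3/2) + 2*w*log(w - 1/2) - 168*log(w - 2) + 171*log(w - 3/2) - 3*log(w - 1/2) + 42)/(24*w - 36)] = (4*w**2 - 2)/(8*w**4 - 44*w**3 + 86*w**2 - 69*w + 18), which equals f(w).
F(8) = -19*log(13/2)/4 + log(15/2)/12 + 7/26 + 14*log(6)/3; F(3) = -19*log(3/2)/4 + log(5/2)/12 + 7/6.
Integral = F(8) - F(3) = -19*log(13/2)/4 - 35/39 - log(5/2)/12 + log(15/2)/12 + 19*log(3/2)/4 + 14*log(6)/3.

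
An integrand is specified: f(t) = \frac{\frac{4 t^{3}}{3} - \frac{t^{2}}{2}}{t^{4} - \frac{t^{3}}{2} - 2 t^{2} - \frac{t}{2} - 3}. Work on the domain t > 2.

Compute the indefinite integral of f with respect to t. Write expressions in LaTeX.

Factor the denominator (3 \left(t - 2\right) \left(2 t + 3\right) \left(t^{2} + 1\right)) and decompose: f = \frac{67 t - 16}{195 \left(t^{2} + 1\right)} + \frac{90}{91 \left(2 t + 3\right)} + \frac{52}{105 \left(t - 2\right)}; each piece integrates to a log, atan, or power term.
Check: d/dt[\frac{52 \log{\left(t - 2 \right)}}{105} + \frac{45 \log{\left(t + \frac{3}{2} \right)}}{91} + \frac{67 \log{\left(t^{2} + 1 \right)}}{390} - \frac{16 \operatorname{atan}{\left(t \right)}}{195}] = \frac{8 t^{3} - 3 t^{2}}{6 t^{4} - 3 t^{3} - 12 t^{2} - 3 t - 18}, which equals f(t).

F(t) = \frac{52 \log{\left(t - 2 \right)}}{105} + \frac{45 \log{\left(t + \frac{3}{2} \right)}}{91} + \frac{67 \log{\left(t^{2} + 1 \right)}}{390} - \frac{16 \operatorname{atan}{\left(t \right)}}{195} + C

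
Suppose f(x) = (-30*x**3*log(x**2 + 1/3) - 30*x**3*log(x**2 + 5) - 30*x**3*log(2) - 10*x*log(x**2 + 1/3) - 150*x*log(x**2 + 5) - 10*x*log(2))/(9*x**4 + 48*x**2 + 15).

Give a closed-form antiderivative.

f has the shape u'v + uv' for u = -5*log(x**2 + 5)/3 and v = log(2*x**2 + 2/3) — it is the derivative of the product u*v.
Check: d/dx[-5*log(x**2 + 5)*log(2*x**2 + 2/3)/3] = (-30*x**3*log(x**2 + 1/3) - 30*x**3*log(x**2 + 5) - 30*x**3*log(2) - 10*x*log(x**2 + 1/3) - 150*x*log(x**2 + 5) - 10*x*log(2))/(9*x**4 + 48*x**2 + 15) = f(x).

An antiderivative is F(x) = -5*log(x**2 + 5)*log(2*x**2 + 2/3)/3.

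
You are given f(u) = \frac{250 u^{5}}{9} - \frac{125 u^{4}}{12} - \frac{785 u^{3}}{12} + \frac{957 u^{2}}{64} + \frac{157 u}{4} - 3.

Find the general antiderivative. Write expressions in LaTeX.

F(u) = \frac{\left(20 u^{2} - 3 u - 24\right)^{3}}{1728} + C

f matches the chain-rule pattern g'(h)*h' with inner function h(u) = \frac{5 u^{2}}{3} - \frac{u}{4} - 2; substituting w = h(u) collapses the integral.
Check: d/du[\frac{\left(20 u^{2} - 3 u - 24\right)^{3}}{1728}] = \frac{250 u^{5}}{9} - \frac{125 u^{4}}{12} - \frac{785 u^{3}}{12} + \frac{957 u^{2}}{64} + \frac{157 u}{4} - 3 = f(u).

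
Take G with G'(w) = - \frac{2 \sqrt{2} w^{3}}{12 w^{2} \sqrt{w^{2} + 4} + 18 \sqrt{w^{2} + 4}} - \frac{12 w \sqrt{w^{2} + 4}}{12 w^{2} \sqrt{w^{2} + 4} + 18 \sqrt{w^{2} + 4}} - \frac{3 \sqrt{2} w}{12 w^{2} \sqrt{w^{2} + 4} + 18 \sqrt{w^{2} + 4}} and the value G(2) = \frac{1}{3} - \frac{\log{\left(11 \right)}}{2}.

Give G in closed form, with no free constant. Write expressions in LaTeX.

G(w) = - \frac{\sqrt{\frac{w^{2}}{2} + 2}}{3} - \frac{\log{\left(2 w^{2} + 3 \right)}}{2} + 1

The integrand splits into summands that can be handled one at a time.
A general antiderivative is - \frac{\sqrt{\frac{w^{2}}{2} + 2}}{3} - \frac{\log{\left(2 w^{2} + 3 \right)}}{2} + C.
The condition gives C = \frac{1}{3} - \frac{\log{\left(11 \right)}}{2} - (- \frac{\log{\left(11 \right)}}{2} - \frac{2}{3}) = 1.
So G(w) = - \frac{\sqrt{\frac{w^{2}}{2} + 2}}{3} - \frac{\log{\left(2 w^{2} + 3 \right)}}{2} + 1.
Check: d/dw[- \frac{\sqrt{\frac{w^{2}}{2} + 2}}{3} - \frac{\log{\left(2 w^{2} + 3 \right)}}{2} + 1] = \frac{- 2 \sqrt{2} w^{3} - 12 w \sqrt{w^{2} + 4} - 3 \sqrt{2} w}{12 w^{2} \sqrt{w^{2} + 4} + 18 \sqrt{w^{2} + 4}}, which equals G'(w).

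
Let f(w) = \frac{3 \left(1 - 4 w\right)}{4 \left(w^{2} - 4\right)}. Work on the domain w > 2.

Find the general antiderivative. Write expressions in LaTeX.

F(w) = - \frac{3 \left(7 \log{\left(w - 2 \right)} + 9 \log{\left(w + 2 \right)}\right)}{16} + C

The denominator factors as 4 \left(w - 2\right) \left(w + 2\right); partial fractions split f into directly integrable pieces: - \frac{27}{16 \left(w + 2\right)} - \frac{21}{16 \left(w - 2\right)}.
Check: d/dw[- \frac{3 \left(7 \log{\left(w - 2 \right)} + 9 \log{\left(w + 2 \right)}\right)}{16}] = \frac{3 - 12 w}{4 w^{2} - 16}, which equals f(w).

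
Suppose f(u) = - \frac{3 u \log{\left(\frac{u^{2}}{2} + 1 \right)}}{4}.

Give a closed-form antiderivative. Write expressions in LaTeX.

An antiderivative is F(u) = - \frac{3 u^{2} \log{\left(\frac{u^{2}}{2} + 1 \right)}}{8} + \frac{3 u^{2}}{8} - \frac{3 \log{\left(u^{2} + 2 \right)}}{4}.

Whatever form F(u) takes, F'(u) = f(u) is non-negotiable.
Check: d/du[- \frac{3 u^{2} \log{\left(\frac{u^{2}}{2} + 1 \right)}}{8} + \frac{3 u^{2}}{8} - \frac{3 \log{\left(u^{2} + 2 \right)}}{4}] = - \frac{3 u \log{\left(\frac{u^{2}}{2} + 1 \right)}}{4} = f(u).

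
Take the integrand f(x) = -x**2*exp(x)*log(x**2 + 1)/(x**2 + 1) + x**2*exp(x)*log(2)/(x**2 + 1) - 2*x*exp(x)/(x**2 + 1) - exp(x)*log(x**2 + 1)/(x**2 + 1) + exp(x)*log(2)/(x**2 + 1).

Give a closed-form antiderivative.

An antiderivative is F(x) = -exp(x)*log(x**2/2 + 1/2).

f has the shape u'v + uv' for u = -exp(x) and v = log(x**2/2 + 1/2) — it is the derivative of the product u*v.
Check: d/dx[-exp(x)*log(x**2/2 + 1/2)] = (-x**2*exp(x)*log(x**2 + 1) + x**2*exp(x)*log(2) - 2*x*exp(x) - exp(x)*log(x**2 + 1) + exp(x)*log(2))/(x**2 + 1), which equals f(x).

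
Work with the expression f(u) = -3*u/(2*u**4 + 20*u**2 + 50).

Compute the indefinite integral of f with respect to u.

F(u) = 3/(4*(u**2 + 5)) + C

f matches the chain-rule pattern g'(h)*h' with inner function h(u) = 4*u**2 + 20; substituting w = h(u) collapses the integral.
Check: d/du[3/(4*(u**2 + 5))] = -3*u/(2*u**4 + 20*u**2 + 50) = f(u).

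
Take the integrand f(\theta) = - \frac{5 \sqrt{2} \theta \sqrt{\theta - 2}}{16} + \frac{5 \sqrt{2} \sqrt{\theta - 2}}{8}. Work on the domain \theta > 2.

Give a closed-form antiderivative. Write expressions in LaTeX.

The integrand splits into summands that can be handled one at a time.
Check: d/d\theta[\frac{\sqrt{2} \left(- \theta^{2} \sqrt{\theta - 2} + 4 \theta \sqrt{\theta - 2} - 4 \sqrt{\theta - 2}\right)}{8}] = \frac{- 5 \sqrt{2} \theta^{2} + 20 \sqrt{2} \theta - 20 \sqrt{2}}{16 \sqrt{\theta - 2}}, which equals f(\theta).

An antiderivative is F(\theta) = \frac{\sqrt{2} \left(- \theta^{2} \sqrt{\theta - 2} + 4 \theta \sqrt{\theta - 2} - 4 \sqrt{\theta - 2}\right)}{8}.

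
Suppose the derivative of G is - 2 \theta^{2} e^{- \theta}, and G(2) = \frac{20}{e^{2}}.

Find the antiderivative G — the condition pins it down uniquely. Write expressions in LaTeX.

G(\theta) = \left(2 \theta^{2} + 4 \theta + 4\right) e^{- \theta}

G'(\theta) has the shape u'v + uv' for u = 2 \theta^{2} + 4 \theta + 4 and v = e^{- \theta} — it is the derivative of the product u*v.
A general antiderivative is \left(2 \theta^{2} + 4 \theta + 4\right) e^{- \theta} + C.
The condition gives C = \frac{20}{e^{2}} - (\frac{20}{e^{2}}) = 0.
So G(\theta) = \left(2 \theta^{2} + 4 \theta + 4\right) e^{- \theta}.
Check: d/d\theta[\left(2 \theta^{2} + 4 \theta + 4\right) e^{- \theta}] = - 2 \theta^{2} e^{- \theta} = G'(\theta).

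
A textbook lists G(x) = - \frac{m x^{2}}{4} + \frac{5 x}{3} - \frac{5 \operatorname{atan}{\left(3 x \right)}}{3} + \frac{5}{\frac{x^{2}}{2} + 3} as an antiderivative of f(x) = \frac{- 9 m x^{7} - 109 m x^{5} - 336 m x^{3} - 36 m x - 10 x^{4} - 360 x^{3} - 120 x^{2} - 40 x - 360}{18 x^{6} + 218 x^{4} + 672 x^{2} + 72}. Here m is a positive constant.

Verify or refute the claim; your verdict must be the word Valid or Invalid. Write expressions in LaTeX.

Invalid: d/dx[G] - f = \frac{5}{3}, which is not 0.

d/dx[G] = \frac{- 27 m x^{7} - 327 m x^{5} - 1008 m x^{3} - 108 m x + 90 x^{6} + 1060 x^{4} - 1080 x^{3} + 3000 x^{2} - 120 x - 720}{54 x^{6} + 654 x^{4} + 2016 x^{2} + 216}
d/dx[G] - f(x) = \frac{5}{3} != 0.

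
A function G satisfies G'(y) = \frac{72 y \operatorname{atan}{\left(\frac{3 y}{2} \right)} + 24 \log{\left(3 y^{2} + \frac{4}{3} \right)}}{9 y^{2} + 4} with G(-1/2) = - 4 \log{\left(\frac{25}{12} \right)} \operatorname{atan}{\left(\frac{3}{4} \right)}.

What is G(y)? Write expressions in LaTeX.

G'(y) has the shape u'v + uv' for u = 4 \operatorname{atan}{\left(\frac{3 y}{2} \right)} and v = \log{\left(3 y^{2} + \frac{4}{3} \right)} — it is the derivative of the product u*v.
A general antiderivative is 4 \log{\left(3 y^{2} + \frac{4}{3} \right)} \operatorname{atan}{\left(\frac{3 y}{2} \right)} + C.
The condition gives C = - 4 \log{\left(\frac{25}{12} \right)} \operatorname{atan}{\left(\frac{3}{4} \right)} - (- 4 \log{\left(\frac{25}{12} \right)} \operatorname{atan}{\left(\frac{3}{4} \right)}) = 0.
So G(y) = 4 \log{\left(3 y^{2} + \frac{4}{3} \right)} \operatorname{atan}{\left(\frac{3 y}{2} \right)}.
Check: d/dy[4 \log{\left(3 y^{2} + \frac{4}{3} \right)} \operatorname{atan}{\left(\frac{3 y}{2} \right)}] = \frac{72 y \operatorname{atan}{\left(\frac{3 y}{2} \right)} + 24 \log{\left(3 y^{2} + \frac{4}{3} \right)}}{9 y^{2} + 4} = G'(y).

G(y) = 4 \log{\left(3 y^{2} + \frac{4}{3} \right)} \operatorname{atan}{\left(\frac{3 y}{2} \right)}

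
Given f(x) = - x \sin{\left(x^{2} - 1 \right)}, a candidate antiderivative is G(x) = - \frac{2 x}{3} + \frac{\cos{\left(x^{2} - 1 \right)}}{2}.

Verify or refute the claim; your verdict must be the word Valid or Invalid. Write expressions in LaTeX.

Invalid: d/dx[G] - f = - \frac{2}{3}, which is not 0.

d/dx[G] = - x \sin{\left(x^{2} - 1 \right)} - \frac{2}{3}
d/dx[G] - f(x) = - \frac{2}{3} != 0.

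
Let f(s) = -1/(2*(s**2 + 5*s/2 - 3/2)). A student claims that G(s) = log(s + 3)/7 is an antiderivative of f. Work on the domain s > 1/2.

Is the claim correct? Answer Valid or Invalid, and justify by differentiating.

d/ds[G] = 1/(7*s + 21)
d/ds[G] - f(s) = 2/(14*s - 7) != 0.

Invalid: d/ds[G] - f = 2/(14*s - 7), which is not 0.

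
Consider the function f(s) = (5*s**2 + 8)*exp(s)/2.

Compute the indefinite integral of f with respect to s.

Recognize the product-rule pattern: f = u'v + uv' with u = 5*s**2/2 - 5*s + 9, v = exp(s), so integration by parts undoes it.
Check: d/ds[(5*s**2 - 10*s + 18)*exp(s)/2] = 5*s**2*exp(s)/2 + 4*exp(s), which equals f(s).

F(s) = (5*s**2 - 10*s + 18)*exp(s)/2 + C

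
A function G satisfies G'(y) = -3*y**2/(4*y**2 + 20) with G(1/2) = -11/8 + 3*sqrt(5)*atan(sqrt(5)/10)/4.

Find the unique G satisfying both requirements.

G(y) = -3*y/4 + 3*sqrt(5)*atan(sqrt(5)*y/5)/4 - 1

A candidate passes only if d/dy[G] lands on the given G'(y) exactly.
A general antiderivative is -3*y/4 + 3*sqrt(5)*atan(sqrt(5)*y/5)/4 + C.
The condition gives C = -11/8 + 3*sqrt(5)*atan(sqrt(5)/10)/4 - (-3/8 + 3*sqrt(5)*atan(sqrt(5)/10)/4) = -1.
So G(y) = -3*y/4 + 3*sqrt(5)*atan(sqrt(5)*y/5)/4 - 1.
Check: d/dy[-3*y/4 + 3*sqrt(5)*atan(sqrt(5)*y/5)/4 - 1] = -3*y**2/(4*y**2 + 20) = G'(y).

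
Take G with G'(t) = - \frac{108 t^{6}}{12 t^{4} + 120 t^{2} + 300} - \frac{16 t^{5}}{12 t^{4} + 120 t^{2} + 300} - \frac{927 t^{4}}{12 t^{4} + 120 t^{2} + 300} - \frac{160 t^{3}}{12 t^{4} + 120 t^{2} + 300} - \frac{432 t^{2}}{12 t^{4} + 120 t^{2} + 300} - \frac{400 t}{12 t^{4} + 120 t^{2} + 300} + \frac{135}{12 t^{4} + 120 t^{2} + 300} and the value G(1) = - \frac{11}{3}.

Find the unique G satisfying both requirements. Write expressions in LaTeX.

G(t) = \frac{- 8 t^{2} \left(t^{2} + 5\right) - 30 t^{2} - 9 t \left(t^{2} + 5\right) + 18 t \left(- 2 t^{4} - t^{2} + 4\right) - 150}{12 \left(t^{2} + 5\right)}

Integrate term by term and add the pieces.
A general antiderivative is - \frac{2 t^{2}}{3} - \frac{3 t}{4} - \frac{5}{2} + \frac{3 \left(- t^{5} - \frac{t^{3}}{2} + 2 t\right)}{2 \left(\frac{t^{2}}{2} + \frac{5}{2}\right)} + C.
The condition gives C = - \frac{11}{3} - (- \frac{11}{3}) = 0.
So G(t) = \frac{- 8 t^{2} \left(t^{2} + 5\right) - 30 t^{2} - 9 t \left(t^{2} + 5\right) + 18 t \left(- 2 t^{4} - t^{2} + 4\right) - 150}{12 \left(t^{2} + 5\right)}.
Check: d/dt[\frac{- 8 t^{2} \left(t^{2} + 5\right) - 30 t^{2} - 9 t \left(t^{2} + 5\right) + 18 t \left(- 2 t^{4} - t^{2} + 4\right) - 150}{12 \left(t^{2} + 5\right)}] = \frac{- 108 t^{6} - 16 t^{5} - 927 t^{4} - 160 t^{3} - 432 t^{2} - 400 t + 135}{12 t^{4} + 120 t^{2} + 300}, which equals G'(t).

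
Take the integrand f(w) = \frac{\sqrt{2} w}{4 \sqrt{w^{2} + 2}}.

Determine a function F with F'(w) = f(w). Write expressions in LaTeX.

f matches the chain-rule pattern g'(h)*h' with inner function h(w) = \frac{w^{2}}{2} + 1; substituting u = h(w) collapses the integral.
Check: d/dw[\frac{\sqrt{2} \sqrt{w^{2} + 2}}{4}] = \frac{\sqrt{2} w}{4 \sqrt{w^{2} + 2}} = f(w).

An antiderivative is F(w) = \frac{\sqrt{2} \sqrt{w^{2} + 2}}{4}.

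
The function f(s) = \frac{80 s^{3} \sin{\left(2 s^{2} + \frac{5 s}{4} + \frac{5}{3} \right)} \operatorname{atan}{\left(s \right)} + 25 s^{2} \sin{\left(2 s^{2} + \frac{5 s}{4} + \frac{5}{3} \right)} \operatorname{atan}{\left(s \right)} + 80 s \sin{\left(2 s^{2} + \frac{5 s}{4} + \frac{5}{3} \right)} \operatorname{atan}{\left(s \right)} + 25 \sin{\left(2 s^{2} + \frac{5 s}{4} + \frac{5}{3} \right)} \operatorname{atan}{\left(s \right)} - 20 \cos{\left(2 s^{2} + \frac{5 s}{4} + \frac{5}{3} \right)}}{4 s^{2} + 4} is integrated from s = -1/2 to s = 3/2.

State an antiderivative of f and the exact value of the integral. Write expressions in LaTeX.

Antiderivative: F(s) = - 5 \cos{\left(2 s^{2} + \frac{5 s}{4} + \frac{5}{3} \right)} \operatorname{atan}{\left(s \right)}; value = - 5 \cos{\left(\frac{37}{24} \right)} \operatorname{atan}{\left(\frac{1}{2} \right)} - 5 \cos{\left(\frac{193}{24} \right)} \operatorname{atan}{\left(\frac{3}{2} \right)}

f has the shape u'v + uv' for u = - 5 \operatorname{atan}{\left(s \right)} and v = \cos{\left(2 s^{2} + \frac{5 s}{4} + \frac{5}{3} \right)} — it is the derivative of the product u*v.
F(s) = - 5 \cos{\left(2 s^{2} + \frac{5 s}{4} + \frac{5}{3} \right)} \operatorname{atan}{\left(s \right)} is an antiderivative of f.
Check: d/ds[- 5 \cos{\left(2 s^{2} + \frac{5 s}{4} + \frac{5}{3} \right)} \operatorname{atan}{\left(s \right)}] = \frac{80 s^{3} \sin{\left(2 s^{2} + \frac{5 s}{4} + \frac{5}{3} \right)} \operatorname{atan}{\left(s \right)} + 25 s^{2} \sin{\left(2 s^{2} + \frac{5 s}{4} + \frac{5}{3} \right)} \operatorname{atan}{\left(s \right)} + 80 s \sin{\left(2 s^{2} + \frac{5 s}{4} + \frac{5}{3} \right)} \operatorname{atan}{\left(s \right)} + 25 \sin{\left(2 s^{2} + \frac{5 s}{4} + \frac{5}{3} \right)} \operatorname{atan}{\left(s \right)} - 20 \cos{\left(2 s^{2} + \frac{5 s}{4} + \frac{5}{3} \right)}}{4 s^{2} + 4} = f(s).
F(3/2) = - 5 \cos{\left(\frac{193}{24} \right)} \operatorname{atan}{\left(\frac{3}{2} \right)}; F(-1/2) = 5 \cos{\left(\frac{37}{24} \right)} \operatorname{atan}{\left(\frac{1}{2} \right)}.
Integral = F(3/2) - F(-1/2) = - 5 \cos{\left(\frac{37}{24} \right)} \operatorname{atan}{\left(\frac{1}{2} \right)} - 5 \cos{\left(\frac{193}{24} \right)} \operatorname{atan}{\left(\frac{3}{2} \right)}.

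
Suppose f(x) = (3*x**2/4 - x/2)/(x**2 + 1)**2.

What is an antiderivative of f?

An antiderivative is F(x) = -3*x/(8*x**2 + 8) + 3*atan(x)/8 + 2/(8*x**2 + 8).

Recover f(x) by differentiating a candidate F(x); any mismatch rules it out.
Check: d/dx[-3*x/(8*x**2 + 8) + 3*atan(x)/8 + 2/(8*x**2 + 8)] = (3*x**2 - 2*x)/(4*x**4 + 8*x**2 + 4), which equals f(x).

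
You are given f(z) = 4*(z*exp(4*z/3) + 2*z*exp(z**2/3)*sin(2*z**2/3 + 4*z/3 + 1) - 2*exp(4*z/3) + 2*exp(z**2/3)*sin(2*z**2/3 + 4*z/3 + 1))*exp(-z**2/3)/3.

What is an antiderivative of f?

Since d/dz undoes antidifferentiation here, F'(z) = f(z) is required of F(z).
Check: d/dz[-2*(exp(4*z/3)*exp(-z**2/3) + cos(2*z**2/3 + 4*z/3 + 1))] = (4*z*exp(4*z/3) + 8*z*exp(z**2/3)*sin(2*z**2/3 + 4*z/3 + 1) - 8*exp(4*z/3) + 8*exp(z**2/3)*sin(2*z**2/3 + 4*z/3 + 1))*exp(-z**2/3)/3, which equals f(z).

An antiderivative is F(z) = -2*(exp(4*z/3)*exp(-z**2/3) + cos(2*z**2/3 + 4*z/3 + 1)).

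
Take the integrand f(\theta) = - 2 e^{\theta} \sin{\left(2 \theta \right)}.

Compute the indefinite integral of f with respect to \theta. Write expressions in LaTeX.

Any candidate F(\theta) must reproduce f(\theta) exactly when differentiated.
Check: d/d\theta[- \frac{2 e^{\theta} \sin{\left(2 \theta \right)}}{5} + \frac{4 e^{\theta} \cos{\left(2 \theta \right)}}{5}] = - 2 e^{\theta} \sin{\left(2 \theta \right)} = f(\theta).

F(\theta) = - \frac{2 e^{\theta} \sin{\left(2 \theta \right)}}{5} + \frac{4 e^{\theta} \cos{\left(2 \theta \right)}}{5} + C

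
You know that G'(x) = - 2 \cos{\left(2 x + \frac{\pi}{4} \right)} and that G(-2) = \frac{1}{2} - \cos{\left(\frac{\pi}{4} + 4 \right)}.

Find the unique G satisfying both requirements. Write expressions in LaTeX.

Since d/dx undoes antidifferentiation here, G(x) must give back the stated G'(x).
A general antiderivative is - \sin{\left(2 x + \frac{\pi}{4} \right)} + C.
The condition gives C = \frac{1}{2} - \cos{\left(\frac{\pi}{4} + 4 \right)} - (- \cos{\left(\frac{\pi}{4} + 4 \right)}) = \frac{1}{2}.
So G(x) = \frac{1 - 2 \sin{\left(2 x + \frac{\pi}{4} \right)}}{2}.
Check: d/dx[\frac{1 - 2 \sin{\left(2 x + \frac{\pi}{4} \right)}}{2}] = - 2 \cos{\left(2 x + \frac{\pi}{4} \right)} = G'(x).

G(x) = \frac{1 - 2 \sin{\left(2 x + \frac{\pi}{4} \right)}}{2}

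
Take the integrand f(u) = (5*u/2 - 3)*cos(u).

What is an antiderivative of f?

A first test for any F(u): its u-derivative must equal f(u) identically.
Check: d/du[5*u*sin(u)/2 - 3*sin(u) + 5*cos(u)/2] = 5*u*cos(u)/2 - 3*cos(u), which equals f(u).

An antiderivative is F(u) = 5*u*sin(u)/2 - 3*sin(u) + 5*cos(u)/2.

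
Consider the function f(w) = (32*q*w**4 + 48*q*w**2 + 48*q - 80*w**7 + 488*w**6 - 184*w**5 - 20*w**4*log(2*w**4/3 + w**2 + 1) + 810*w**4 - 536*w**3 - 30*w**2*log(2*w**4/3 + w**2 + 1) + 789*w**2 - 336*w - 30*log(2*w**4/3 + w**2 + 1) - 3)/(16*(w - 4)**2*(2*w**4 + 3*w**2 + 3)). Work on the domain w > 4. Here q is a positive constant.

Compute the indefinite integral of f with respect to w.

Recognize the product-rule pattern: f = u'v + uv' with u = 1/(4*(w - 4)), v = -q*w - 5*w**3 + w**2 + 5*log(2*w**4/3 + w**2 + 1)/2 + 1/4, so integration by parts undoes it.
Check: d/dw[(-4*q*w - 20*w**3 + 4*w**2 + 10*log(2*w**4/3 + w**2 + 1) + 1)/(16*(w - 4))] = (32*q*w**4 + 48*q*w**2 + 48*q - 80*w**7 + 488*w**6 - 184*w**5 - 20*w**4*log(2*w**4/3 + w**2 + 1) + 810*w**4 - 536*w**3 - 30*w**2*log(2*w**4/3 + w**2 + 1) + 789*w**2 - 336*w - 30*log(2*w**4/3 + w**2 + 1) - 3)/(32*w**6 - 256*w**5 + 560*w**4 - 384*w**3 + 816*w**2 - 384*w + 768), which equals f(w).

F(w) = (-4*q*w - 20*w**3 + 4*w**2 + 10*log(2*w**4/3 + w**2 + 1) + 1)/(16*(w - 4)) + C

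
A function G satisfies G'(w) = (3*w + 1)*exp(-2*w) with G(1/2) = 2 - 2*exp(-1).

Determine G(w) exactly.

Recognize the product-rule pattern: G'(w) = u'v + uv' with u = -3*w/2 - 5/4, v = exp(-2*w), so integration by parts undoes it.
A general antiderivative is (-6*w - 5)*exp(-2*w)/4 + C.
The condition gives C = 2 - 2*exp(-1) - (-2*exp(-1)) = 2.
So G(w) = -(6*w - 8*exp(2*w) + 5)*exp(-2*w)/4.
Check: d/dw[-(6*w - 8*exp(2*w) + 5)*exp(-2*w)/4] = (3*w + 1)*exp(-2*w) = G'(w).

G(w) = -(6*w - 8*exp(2*w) + 5)*exp(-2*w)/4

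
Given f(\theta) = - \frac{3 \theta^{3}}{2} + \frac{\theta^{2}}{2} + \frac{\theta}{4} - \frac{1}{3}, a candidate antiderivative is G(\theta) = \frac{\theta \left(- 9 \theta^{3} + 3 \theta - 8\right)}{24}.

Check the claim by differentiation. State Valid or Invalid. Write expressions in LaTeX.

Invalid: d/d\theta[G] - f = - \frac{\theta^{2}}{2}, which is not 0.

d/d\theta[G] = - \frac{3 \theta^{3}}{2} + \frac{\theta}{4} - \frac{1}{3}
d/d\theta[G] - f(\theta) = - \frac{\theta^{2}}{2} != 0.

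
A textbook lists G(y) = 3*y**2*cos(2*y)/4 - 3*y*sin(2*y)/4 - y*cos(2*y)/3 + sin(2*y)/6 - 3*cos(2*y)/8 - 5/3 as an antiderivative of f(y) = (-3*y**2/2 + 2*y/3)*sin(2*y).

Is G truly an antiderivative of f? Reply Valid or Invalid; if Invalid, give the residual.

d/dy[G] = -3*y**2*sin(2*y)/2 + 2*y*sin(2*y)/3
This equals f(y) exactly, so the claim holds.

Valid - differentiating G returns exactly f.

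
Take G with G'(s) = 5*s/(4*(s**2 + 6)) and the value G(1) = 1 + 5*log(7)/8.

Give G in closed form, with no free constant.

The substitution u = s**2 + 6 works: G'(s) is exactly (dG/du)*(du/ds) for that inner function.
A general antiderivative is 5*log(s**2 + 6)/8 + C.
The condition gives C = 1 + 5*log(7)/8 - (5*log(7)/8) = 1.
So G(s) = 5*log(s**2 + 6)/8 + 1.
Check: d/ds[5*log(s**2 + 6)/8 + 1] = 5*s/(4*s**2 + 24), which equals G'(s).

G(s) = 5*log(s**2 + 6)/8 + 1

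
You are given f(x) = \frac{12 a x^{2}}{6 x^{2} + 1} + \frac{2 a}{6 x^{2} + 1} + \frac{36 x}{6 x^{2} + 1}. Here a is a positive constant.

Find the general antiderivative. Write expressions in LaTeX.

The integrand splits into summands that can be handled one at a time.
Check: d/dx[2 a x + 3 \log{\left(4 x^{2} + \frac{2}{3} \right)}] = \frac{12 a x^{2} + 2 a + 36 x}{6 x^{2} + 1}, which equals f(x).

F(x) = 2 a x + 3 \log{\left(4 x^{2} + \frac{2}{3} \right)} + C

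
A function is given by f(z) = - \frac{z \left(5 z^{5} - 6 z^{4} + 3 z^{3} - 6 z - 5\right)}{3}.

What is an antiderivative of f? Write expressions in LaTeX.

An antiderivative is F(z) = - \frac{5 z^{7}}{21} + \frac{z^{6}}{3} - \frac{z^{5}}{5} + \frac{2 z^{3}}{3} + \frac{5 z^{2}}{6}.

For F(z) to be correct the identity F'(z) - f(z) = 0 must hold.
Check: d/dz[- \frac{5 z^{7}}{21} + \frac{z^{6}}{3} - \frac{z^{5}}{5} + \frac{2 z^{3}}{3} + \frac{5 z^{2}}{6}] = - \frac{5 z^{6}}{3} + 2 z^{5} - z^{4} + 2 z^{2} + \frac{5 z}{3}, which equals f(z).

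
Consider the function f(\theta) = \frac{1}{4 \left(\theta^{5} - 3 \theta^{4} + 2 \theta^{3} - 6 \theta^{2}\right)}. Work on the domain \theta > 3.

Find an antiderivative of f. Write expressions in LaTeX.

An antiderivative is F(\theta) = \frac{- 22 \theta \log{\left(\theta \right)} + 4 \theta \log{\left(\theta - 3 \right)} + 9 \theta \log{\left(\theta^{2} + 2 \right)} + 27 \sqrt{2} \theta \operatorname{atan}{\left(\frac{\sqrt{2} \theta}{2} \right)} + 66}{1584 \theta}.

Factor the denominator (4 \theta^{2} \left(\theta - 3\right) \left(\theta^{2} + 2\right)) and decompose: f = \frac{\theta + 3}{88 \left(\theta^{2} + 2\right)} + \frac{1}{396 \left(\theta - 3\right)} - \frac{1}{72 \theta} - \frac{1}{24 \theta^{2}}; each piece integrates to a log, atan, or power term.
Check: d/d\theta[\frac{- 22 \theta \log{\left(\theta \right)} + 4 \theta \log{\left(\theta - 3 \right)} + 9 \theta \log{\left(\theta^{2} + 2 \right)} + 27 \sqrt{2} \theta \operatorname{atan}{\left(\frac{\sqrt{2} \theta}{2} \right)} + 66}{1584 \theta}] = \frac{1}{4 \theta^{5} - 12 \theta^{4} + 8 \theta^{3} - 24 \theta^{2}}, which equals f(\theta).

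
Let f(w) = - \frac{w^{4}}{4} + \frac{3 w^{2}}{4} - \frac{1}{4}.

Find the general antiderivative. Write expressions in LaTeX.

F(w) = - \frac{w^{5}}{20} + \frac{w^{3}}{4} - \frac{w}{4} + C

Integrate term by term and add the pieces.
Check: d/dw[- \frac{w^{5}}{20} + \frac{w^{3}}{4} - \frac{w}{4}] = - \frac{w^{4}}{4} + \frac{3 w^{2}}{4} - \frac{1}{4} = f(w).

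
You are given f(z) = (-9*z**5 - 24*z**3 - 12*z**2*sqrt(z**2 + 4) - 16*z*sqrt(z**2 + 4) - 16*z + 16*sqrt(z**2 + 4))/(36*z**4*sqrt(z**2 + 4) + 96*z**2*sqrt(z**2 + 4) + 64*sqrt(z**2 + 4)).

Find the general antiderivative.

F(z) = z/(3*z**2 + 4) - sqrt(z**2 + 4)/4 + 1/(9*z**2/2 + 6) + C

Any candidate F(z) must reproduce f(z) exactly when differentiated.
Check: d/dz[z/(3*z**2 + 4) - sqrt(z**2 + 4)/4 + 1/(9*z**2/2 + 6)] = (-9*z**5 - 24*z**3 - 12*z**2*sqrt(z**2 + 4) - 16*z*sqrt(z**2 + 4) - 16*z + 16*sqrt(z**2 + 4))/(36*z**4*sqrt(z**2 + 4) + 96*z**2*sqrt(z**2 + 4) + 64*sqrt(z**2 + 4)) = f(z).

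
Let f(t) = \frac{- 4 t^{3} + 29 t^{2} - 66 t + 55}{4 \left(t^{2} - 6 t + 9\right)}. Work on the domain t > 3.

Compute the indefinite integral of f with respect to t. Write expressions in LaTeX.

A candidate is checked by its d/dt: the result must match f(t).
Check: d/dt[- \frac{t^{2}}{2} + \frac{5 t}{4} - \frac{5}{2 t - 6}] = \frac{- 4 t^{3} + 29 t^{2} - 66 t + 55}{4 t^{2} - 24 t + 36}, which equals f(t).

F(t) = - \frac{t^{2}}{2} + \frac{5 t}{4} - \frac{5}{2 t - 6} + C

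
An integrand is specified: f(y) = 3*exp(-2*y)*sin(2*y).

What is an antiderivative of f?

Recover f(y) by differentiating a candidate F(y); any mismatch rules it out.
Check: d/dy[-3*exp(-2*y)*sin(2*y)/4 - 3*exp(-2*y)*cos(2*y)/4] = 3*exp(-2*y)*sin(2*y) = f(y).

An antiderivative is F(y) = -3*exp(-2*y)*sin(2*y)/4 - 3*exp(-2*y)*cos(2*y)/4.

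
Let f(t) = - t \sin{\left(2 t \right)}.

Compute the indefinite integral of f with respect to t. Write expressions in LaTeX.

F(t) = \frac{t \cos{\left(2 t \right)}}{2} - \frac{\sin{\left(2 t \right)}}{4} + C

Whatever form F(t) takes, F'(t) = f(t) is non-negotiable.
Check: d/dt[\frac{t \cos{\left(2 t \right)}}{2} - \frac{\sin{\left(2 t \right)}}{4}] = - t \sin{\left(2 t \right)} = f(t).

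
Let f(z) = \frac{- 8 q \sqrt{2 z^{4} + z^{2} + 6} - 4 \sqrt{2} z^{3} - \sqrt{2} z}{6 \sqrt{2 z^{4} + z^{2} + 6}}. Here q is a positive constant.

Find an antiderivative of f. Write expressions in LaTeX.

Whatever form F(z) takes, F'(z) = f(z) is non-negotiable.
Check: d/dz[\frac{- 8 q z - \sqrt{2} \sqrt{2 z^{4} + z^{2} + 6}}{6}] = \frac{- 8 q \sqrt{2 z^{4} + z^{2} + 6} - 4 \sqrt{2} z^{3} - \sqrt{2} z}{6 \sqrt{2 z^{4} + z^{2} + 6}} = f(z).

An antiderivative is F(z) = \frac{- 8 q z - \sqrt{2} \sqrt{2 z^{4} + z^{2} + 6}}{6}.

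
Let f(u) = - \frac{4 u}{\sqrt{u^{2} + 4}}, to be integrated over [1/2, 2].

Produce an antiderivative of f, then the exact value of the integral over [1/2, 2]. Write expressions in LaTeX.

Antiderivative: F(u) = - 4 \sqrt{u^{2} + 4}; value = - 8 \sqrt{2} + 2 \sqrt{17}

The substitution w = u^{2} + 4 works: f is exactly (dF/dw)*(dw/du) for that inner function.
F(u) = - 4 \sqrt{u^{2} + 4} is an antiderivative of f.
Check: d/du[- 4 \sqrt{u^{2} + 4}] = - \frac{4 u}{\sqrt{u^{2} + 4}} = f(u).
F(2) = - 8 \sqrt{2}; F(1/2) = - 2 \sqrt{17}.
Integral = F(2) - F(1/2) = - 8 \sqrt{2} + 2 \sqrt{17}.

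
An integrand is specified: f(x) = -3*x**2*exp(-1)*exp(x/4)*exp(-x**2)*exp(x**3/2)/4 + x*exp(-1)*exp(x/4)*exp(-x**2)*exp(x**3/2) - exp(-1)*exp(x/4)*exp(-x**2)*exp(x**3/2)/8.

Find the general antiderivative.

The substitution u = x**3/2 - x**2 + x/4 - 1 works: f is exactly (dF/du)*(du/dx) for that inner function.
Check: d/dx[-exp(-1)*exp(x/4)*exp(-x**2)*exp(x**3/2)/2] = (-6*x**2*exp(x/4)*exp(x**3/2) + 8*x*exp(x/4)*exp(x**3/2) - exp(x/4)*exp(x**3/2))*exp(-1)*exp(-x**2)/8, which equals f(x).

F(x) = -exp(-1)*exp(x/4)*exp(-x**2)*exp(x**3/2)/2 + C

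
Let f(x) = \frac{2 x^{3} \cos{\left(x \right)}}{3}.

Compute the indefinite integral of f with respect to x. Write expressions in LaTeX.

F(x) = \frac{2 \left(x^{3} \sin{\left(x \right)} + 3 x^{2} \cos{\left(x \right)} - 6 x \sin{\left(x \right)} - 6 \cos{\left(x \right)}\right)}{3} + C

A candidate is checked by its d/dx: the result must match f(x).
Check: d/dx[\frac{2 \left(x^{3} \sin{\left(x \right)} + 3 x^{2} \cos{\left(x \right)} - 6 x \sin{\left(x \right)} - 6 \cos{\left(x \right)}\right)}{3}] = \frac{2 x^{3} \cos{\left(x \right)}}{3} = f(x).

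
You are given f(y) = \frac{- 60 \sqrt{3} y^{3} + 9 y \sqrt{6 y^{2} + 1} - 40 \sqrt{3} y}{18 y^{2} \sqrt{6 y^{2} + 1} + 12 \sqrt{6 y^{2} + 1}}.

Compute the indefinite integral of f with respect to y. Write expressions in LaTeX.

F(y) = - \frac{5 \sqrt{2 y^{2} + \frac{1}{3}}}{3} + \frac{\log{\left(\frac{3 y^{2}}{2} + 1 \right)}}{4} + C

Whatever form F(y) takes, F'(y) = f(y) is non-negotiable.
Check: d/dy[- \frac{5 \sqrt{2 y^{2} + \frac{1}{3}}}{3} + \frac{\log{\left(\frac{3 y^{2}}{2} + 1 \right)}}{4}] = \frac{- 60 \sqrt{3} y^{3} + 9 y \sqrt{6 y^{2} + 1} - 40 \sqrt{3} y}{18 y^{2} \sqrt{6 y^{2} + 1} + 12 \sqrt{6 y^{2} + 1}} = f(y).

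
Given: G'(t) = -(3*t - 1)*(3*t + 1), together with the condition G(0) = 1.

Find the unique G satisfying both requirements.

For G(t) to be correct, d/dt[G] must agree with the stated G'(t) identically.
A general antiderivative is -3*t**3 + t + 1 + C.
The condition gives C = 1 - (1) = 0.
So G(t) = -3*t**3 + t + 1.
Check: d/dt[-3*t**3 + t + 1] = 1 - 9*t**2, which equals G'(t).

G(t) = -3*t**3 + t + 1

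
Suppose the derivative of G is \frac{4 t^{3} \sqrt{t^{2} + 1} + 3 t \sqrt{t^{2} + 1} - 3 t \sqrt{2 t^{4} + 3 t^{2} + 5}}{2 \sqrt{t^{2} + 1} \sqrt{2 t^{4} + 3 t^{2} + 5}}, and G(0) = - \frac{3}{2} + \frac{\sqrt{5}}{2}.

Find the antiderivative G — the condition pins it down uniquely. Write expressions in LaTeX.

G(t) = \frac{- 3 \sqrt{t^{2} + 1} + \sqrt{2 t^{4} + 3 t^{2} + 5}}{2}

Since d/dt undoes antidifferentiation here, G(t) must give back the stated G'(t).
A general antiderivative is - \frac{3 \sqrt{4 t^{2} + 4}}{4} + \frac{\sqrt{2 t^{4} + 3 t^{2} + 5}}{2} + C.
The condition gives C = - \frac{3}{2} + \frac{\sqrt{5}}{2} - (- \frac{3}{2} + \frac{\sqrt{5}}{2}) = 0.
So G(t) = \frac{- 3 \sqrt{t^{2} + 1} + \sqrt{2 t^{4} + 3 t^{2} + 5}}{2}.
Check: d/dt[\frac{- 3 \sqrt{t^{2} + 1} + \sqrt{2 t^{4} + 3 t^{2} + 5}}{2}] = \frac{4 t^{3} \sqrt{t^{2} + 1} + 3 t \sqrt{t^{2} + 1} - 3 t \sqrt{2 t^{4} + 3 t^{2} + 5}}{2 \sqrt{t^{2} + 1} \sqrt{2 t^{4} + 3 t^{2} + 5}} = G'(t).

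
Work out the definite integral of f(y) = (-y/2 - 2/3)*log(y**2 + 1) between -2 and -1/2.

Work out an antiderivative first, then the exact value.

Whatever form F(y) takes, F'(y) = f(y) is non-negotiable.
F(y) = y**2/4 + 4*y/3 + (-y**2/4 - 2*y/3)*log(y**2 + 1) - log(y**2 + 1)/4 - 4*atan(y)/3 is an antiderivative of f.
Check: d/dy[y**2/4 + 4*y/3 + (-y**2/4 - 2*y/3)*log(y**2 + 1) - log(y**2 + 1)/4 - 4*atan(y)/3] = -y*log(y**2 + 1)/2 - 2*log(y**2 + 1)/3, which equals f(y).
F(-1/2) = -29/48 + log(5/4)/48 + 4*atan(1/2)/3; F(-2) = -5/3 + log(5)/12 + 4*atan(2)/3.
Integral = F(-1/2) - F(-2) = -4*atan(2)/3 - log(5)/12 + log(5/4)/48 + 4*atan(1/2)/3 + 17/16.

Antiderivative: F(y) = y**2/4 + 4*y/3 + (-y**2/4 - 2*y/3)*log(y**2 + 1) - log(y**2 + 1)/4 - 4*atan(y)/3; value = -4*atan(2)/3 - log(5)/12 + log(5/4)/48 + 4*atan(1/2)/3 + 17/16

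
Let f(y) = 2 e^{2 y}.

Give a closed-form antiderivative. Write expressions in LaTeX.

A first test for any F(y): its y-derivative must equal f(y) identically.
Check: d/dy[e^{2 y}] = 2 e^{2 y} = f(y).

An antiderivative is F(y) = e^{2 y}.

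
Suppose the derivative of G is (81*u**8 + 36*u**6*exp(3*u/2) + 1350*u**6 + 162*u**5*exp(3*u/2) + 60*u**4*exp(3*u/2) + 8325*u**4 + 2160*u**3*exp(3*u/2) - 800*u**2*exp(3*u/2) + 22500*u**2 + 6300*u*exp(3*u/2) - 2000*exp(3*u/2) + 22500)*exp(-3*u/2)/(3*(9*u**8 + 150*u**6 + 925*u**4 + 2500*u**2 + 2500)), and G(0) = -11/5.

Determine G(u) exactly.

G(u) = (9*u**4*exp(3*u/2) - 18*u**4 - 12*u**3*exp(3*u/2) + 48*u**2*exp(3*u/2) - 150*u**2 - 40*u*exp(3*u/2) - 30*exp(3*u/2) - 300)/(9*u**4*exp(3*u/2) + 75*u**2*exp(3*u/2) + 150*exp(3*u/2))

A first test for any G(u): its u-derivative must equal the given G'(u).
A general antiderivative is (3 - 4*u/3)/(u**2 + 5) - 2*exp(-3*u/2) - 3/(u**2/2 + 5/3) + C.
The condition gives C = -11/5 - (-16/5) = 1.
So G(u) = (9*u**4*exp(3*u/2) - 18*u**4 - 12*u**3*exp(3*u/2) + 48*u**2*exp(3*u/2) - 150*u**2 - 40*u*exp(3*u/2) - 30*exp(3*u/2) - 300)/(9*u**4*exp(3*u/2) + 75*u**2*exp(3*u/2) + 150*exp(3*u/2)).
Check: d/du[(9*u**4*exp(3*u/2) - 18*u**4 - 12*u**3*exp(3*u/2) + 48*u**2*exp(3*u/2) - 150*u**2 - 40*u*exp(3*u/2) - 30*exp(3*u/2) - 300)/(9*u**4*exp(3*u/2) + 75*u**2*exp(3*u/2) + 150*exp(3*u/2))] = (81*u**8 + 36*u**6*exp(3*u/2) + 1350*u**6 + 162*u**5*exp(3*u/2) + 60*u**4*exp(3*u/2) + 8325*u**4 + 2160*u**3*exp(3*u/2) - 800*u**2*exp(3*u/2) + 22500*u**2 + 6300*u*exp(3*u/2) - 2000*exp(3*u/2) + 22500)/(27*u**8*exp(3*u/2) + 450*u**6*exp(3*u/2) + 2775*u**4*exp(3*u/2) + 7500*u**2*exp(3*u/2) + 7500*exp(3*u/2)), which equals G'(u).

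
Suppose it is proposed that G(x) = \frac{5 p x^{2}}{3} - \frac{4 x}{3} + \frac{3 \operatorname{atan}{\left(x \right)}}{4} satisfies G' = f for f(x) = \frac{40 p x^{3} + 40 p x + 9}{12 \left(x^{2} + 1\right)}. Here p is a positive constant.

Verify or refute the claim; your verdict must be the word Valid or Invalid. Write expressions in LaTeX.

d/dx[G] = \frac{40 p x^{3} + 40 p x - 16 x^{2} - 7}{12 x^{2} + 12}
d/dx[G] - f(x) = - \frac{4}{3} != 0.

Invalid: d/dx[G] - f = - \frac{4}{3}, which is not 0.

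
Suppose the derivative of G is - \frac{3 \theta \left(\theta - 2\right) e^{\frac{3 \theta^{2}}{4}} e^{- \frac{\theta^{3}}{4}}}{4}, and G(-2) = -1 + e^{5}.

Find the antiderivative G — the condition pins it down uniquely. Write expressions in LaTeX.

G(\theta) = e^{\frac{3 \theta^{2}}{4}} e^{- \frac{\theta^{3}}{4}} - 1

The substitution u = - \frac{\theta^{3}}{4} + \frac{3 \theta^{2}}{4} works: G'(\theta) is exactly (dG/du)*(du/d\theta) for that inner function.
A general antiderivative is e^{- \frac{\theta^{3}}{4} + \frac{3 \theta^{2}}{4}} + C.
The condition gives C = -1 + e^{5} - (e^{5}) = -1.
So G(\theta) = e^{\frac{3 \theta^{2}}{4}} e^{- \frac{\theta^{3}}{4}} - 1.
Check: d/d\theta[e^{\frac{3 \theta^{2}}{4}} e^{- \frac{\theta^{3}}{4}} - 1] = \frac{\left(- 3 \theta^{2} e^{\frac{3 \theta^{2}}{4}} + 6 \theta e^{\frac{3 \theta^{2}}{4}}\right) e^{- \frac{\theta^{3}}{4}}}{4}, which equals G'(\theta).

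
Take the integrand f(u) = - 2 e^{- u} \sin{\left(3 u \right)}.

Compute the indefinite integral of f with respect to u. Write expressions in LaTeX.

Differentiate the proposed F(u) back; it has to land on f(u) exactly.
Check: d/du[\frac{e^{- u} \sin{\left(3 u \right)}}{5} + \frac{3 e^{- u} \cos{\left(3 u \right)}}{5}] = - 2 e^{- u} \sin{\left(3 u \right)} = f(u).

F(u) = \frac{e^{- u} \sin{\left(3 u \right)}}{5} + \frac{3 e^{- u} \cos{\left(3 u \right)}}{5} + C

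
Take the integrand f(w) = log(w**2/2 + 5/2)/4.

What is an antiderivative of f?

A candidate is checked by its d/dw: the result must match f(w).
Check: d/dw[(w*log(w**2/2 + 5/2) - 2*w + 2*sqrt(5)*atan(sqrt(5)*w/5))/4] = log(w**2 + 5)/4 - log(2)/4, which equals f(w).

An antiderivative is F(w) = (w*log(w**2/2 + 5/2) - 2*w + 2*sqrt(5)*atan(sqrt(5)*w/5))/4.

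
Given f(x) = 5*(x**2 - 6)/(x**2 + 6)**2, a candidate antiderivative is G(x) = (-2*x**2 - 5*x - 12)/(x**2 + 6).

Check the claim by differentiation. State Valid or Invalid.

Valid - differentiating G returns exactly f.

d/dx[G] = (5*x**2 - 30)/(x**4 + 12*x**2 + 36)
This equals f(x) exactly, so the claim holds.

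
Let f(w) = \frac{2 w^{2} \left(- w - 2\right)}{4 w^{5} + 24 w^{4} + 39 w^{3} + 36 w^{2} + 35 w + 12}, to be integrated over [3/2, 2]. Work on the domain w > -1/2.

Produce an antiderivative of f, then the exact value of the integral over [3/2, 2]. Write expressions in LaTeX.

Antiderivative: F(w) = - \frac{3 \log{\left(w + \frac{1}{2} \right)}}{70} + \frac{9 \log{\left(w + \frac{3}{2} \right)}}{130} + \frac{64 \log{\left(w + 4 \right)}}{595} - \frac{74 \log{\left(w^{2} + 1 \right)}}{1105} + \frac{14 \operatorname{atan}{\left(w \right)}}{1105}; value = - \frac{64 \log{\left(\frac{11}{2} \right)}}{595} - \frac{74 \log{\left(5 \right)}}{1105} - \frac{9 \log{\left(3 \right)}}{130} - \frac{3 \log{\left(\frac{5}{2} \right)}}{70} - \frac{14 \operatorname{atan}{\left(\frac{3}{2} \right)}}{1105} + \frac{14 \operatorname{atan}{\left(2 \right)}}{1105} + \frac{3 \log{\left(2 \right)}}{70} + \frac{74 \log{\left(\frac{13}{4} \right)}}{1105} + \frac{9 \log{\left(\frac{7}{2} \right)}}{130} + \frac{64 \log{\left(6 \right)}}{595}

The denominator factors as \left(w + 4\right) \left(2 w + 1\right) \left(2 w + 3\right) \left(w^{2} + 1\right); partial fractions split f into directly integrable pieces: - \frac{2 \left(74 w - 7\right)}{1105 \left(w^{2} + 1\right)} + \frac{9}{65 \left(2 w + 3\right)} - \frac{3}{35 \left(2 w + 1\right)} + \frac{64}{595 \left(w + 4\right)}.
F(w) = - \frac{3 \log{\left(w + \frac{1}{2} \right)}}{70} + \frac{9 \log{\left(w + \frac{3}{2} \right)}}{130} + \frac{64 \log{\left(w + 4 \right)}}{595} - \frac{74 \log{\left(w^{2} + 1 \right)}}{1105} + \frac{14 \operatorname{atan}{\left(w \right)}}{1105} is an antiderivative of f.
Check: d/dw[- \frac{3 \log{\left(w + \frac{1}{2} \right)}}{70} + \frac{9 \log{\left(w + \frac{3}{2} \right)}}{130} + \frac{64 \log{\left(w + 4 \right)}}{595} - \frac{74 \log{\left(w^{2} + 1 \right)}}{1105} + \frac{14 \operatorname{atan}{\left(w \right)}}{1105}] = \frac{- 2 w^{3} - 4 w^{2}}{4 w^{5} + 24 w^{4} + 39 w^{3} + 36 w^{2} + 35 w + 12}, which equals f(w).
F(2) = - \frac{74 \log{\left(5 \right)}}{1105} - \frac{3 \log{\left(\frac{5}{2} \right)}}{70} + \frac{14 \operatorname{atan}{\left(2 \right)}}{1105} + \frac{9 \log{\left(\frac{7}{2} \right)}}{130} + \frac{64 \log{\left(6 \right)}}{595}; F(3/2) = - \frac{74 \log{\left(\frac{13}{4} \right)}}{1105} - \frac{3 \log{\left(2 \right)}}{70} + \frac{14 \operatorname{atan}{\left(\frac{3}{2} \right)}}{1105} + \frac{9 \log{\left(3 \right)}}{130} + \frac{64 \log{\left(\frac{11}{2} \right)}}{595}.
Integral = F(2) - F(3/2) = - \frac{64 \log{\left(\frac{11}{2} \right)}}{595} - \frac{74 \log{\left(5 \right)}}{1105} - \frac{9 \log{\left(3 \right)}}{130} - \frac{3 \log{\left(\frac{5}{2} \right)}}{70} - \frac{14 \operatorname{atan}{\left(\frac{3}{2} \right)}}{1105} + \frac{14 \operatorname{atan}{\left(2 \right)}}{1105} + \frac{3 \log{\left(2 \right)}}{70} + \frac{74 \log{\left(\frac{13}{4} \right)}}{1105} + \frac{9 \log{\left(\frac{7}{2} \right)}}{130} + \frac{64 \log{\left(6 \right)}}{595}.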